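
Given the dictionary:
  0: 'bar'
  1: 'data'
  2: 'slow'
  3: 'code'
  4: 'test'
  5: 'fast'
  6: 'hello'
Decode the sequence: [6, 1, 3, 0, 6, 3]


Look up each index in the dictionary:
  6 -> 'hello'
  1 -> 'data'
  3 -> 'code'
  0 -> 'bar'
  6 -> 'hello'
  3 -> 'code'

Decoded: "hello data code bar hello code"


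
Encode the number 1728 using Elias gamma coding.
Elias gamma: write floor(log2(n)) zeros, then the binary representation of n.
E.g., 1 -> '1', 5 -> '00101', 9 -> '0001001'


num_bits = floor(log2(1728)) + 1 = 11
leading_zeros = num_bits - 1 = 10
binary(1728) = 11011000000

Elias gamma(1728) = '0000000000' + '11011000000' = 000000000011011000000 (21 bits)


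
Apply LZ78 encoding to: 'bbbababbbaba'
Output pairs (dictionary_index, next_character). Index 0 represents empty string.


LZ78 encoding steps:
Dictionary: {0: ''}
Step 1: w='' (idx 0), next='b' -> output (0, 'b'), add 'b' as idx 1
Step 2: w='b' (idx 1), next='b' -> output (1, 'b'), add 'bb' as idx 2
Step 3: w='' (idx 0), next='a' -> output (0, 'a'), add 'a' as idx 3
Step 4: w='b' (idx 1), next='a' -> output (1, 'a'), add 'ba' as idx 4
Step 5: w='bb' (idx 2), next='b' -> output (2, 'b'), add 'bbb' as idx 5
Step 6: w='a' (idx 3), next='b' -> output (3, 'b'), add 'ab' as idx 6
Step 7: w='a' (idx 3), end of input -> output (3, '')


Encoded: [(0, 'b'), (1, 'b'), (0, 'a'), (1, 'a'), (2, 'b'), (3, 'b'), (3, '')]


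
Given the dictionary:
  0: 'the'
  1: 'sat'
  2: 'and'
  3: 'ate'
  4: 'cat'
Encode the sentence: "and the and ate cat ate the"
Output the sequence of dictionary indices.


Look up each word in the dictionary:
  'and' -> 2
  'the' -> 0
  'and' -> 2
  'ate' -> 3
  'cat' -> 4
  'ate' -> 3
  'the' -> 0

Encoded: [2, 0, 2, 3, 4, 3, 0]


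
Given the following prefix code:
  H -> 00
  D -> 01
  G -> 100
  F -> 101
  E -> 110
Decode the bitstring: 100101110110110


Decoding step by step:
Bits 100 -> G
Bits 101 -> F
Bits 110 -> E
Bits 110 -> E
Bits 110 -> E


Decoded message: GFEEE


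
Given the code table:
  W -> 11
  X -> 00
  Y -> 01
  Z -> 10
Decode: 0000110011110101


Decoding:
00 -> X
00 -> X
11 -> W
00 -> X
11 -> W
11 -> W
01 -> Y
01 -> Y


Result: XXWXWWYY


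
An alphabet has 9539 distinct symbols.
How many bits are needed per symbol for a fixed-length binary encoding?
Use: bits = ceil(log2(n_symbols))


log2(9539) = 13.2196
Bracket: 2^13 = 8192 < 9539 <= 2^14 = 16384
So ceil(log2(9539)) = 14

bits = ceil(log2(9539)) = ceil(13.2196) = 14 bits


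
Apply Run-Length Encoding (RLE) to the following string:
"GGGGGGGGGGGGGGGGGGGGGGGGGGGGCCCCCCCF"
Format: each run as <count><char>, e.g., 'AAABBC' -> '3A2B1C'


Scanning runs left to right:
  i=0: run of 'G' x 28 -> '28G'
  i=28: run of 'C' x 7 -> '7C'
  i=35: run of 'F' x 1 -> '1F'

RLE = 28G7C1F


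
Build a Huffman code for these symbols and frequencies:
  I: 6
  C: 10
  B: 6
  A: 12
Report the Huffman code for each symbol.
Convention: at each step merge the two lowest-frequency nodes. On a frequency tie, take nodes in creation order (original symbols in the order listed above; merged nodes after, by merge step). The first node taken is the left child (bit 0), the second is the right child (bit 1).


Huffman tree construction:
Step 1: Merge I(6) + B(6) = 12
Step 2: Merge C(10) + A(12) = 22
Step 3: Merge (I+B)(12) + (C+A)(22) = 34
Read each symbol's code off the tree from the root (left child = 0, right child = 1).

Codes:
  I: 00 (length 2)
  C: 10 (length 2)
  B: 01 (length 2)
  A: 11 (length 2)
Average code length: 68/34 = 2.0000 bits/symbol


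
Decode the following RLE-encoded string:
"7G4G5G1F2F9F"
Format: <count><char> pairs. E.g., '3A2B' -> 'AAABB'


Expanding each <count><char> pair:
  7G -> 'GGGGGGG'
  4G -> 'GGGG'
  5G -> 'GGGGG'
  1F -> 'F'
  2F -> 'FF'
  9F -> 'FFFFFFFFF'

Decoded = GGGGGGGGGGGGGGGGFFFFFFFFFFFF


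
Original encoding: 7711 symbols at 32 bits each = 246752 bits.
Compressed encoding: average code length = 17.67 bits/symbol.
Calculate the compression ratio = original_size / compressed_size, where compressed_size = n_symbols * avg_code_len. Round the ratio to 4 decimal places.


original_size = n_symbols * orig_bits = 7711 * 32 = 246752 bits
compressed_size = n_symbols * avg_code_len = 7711 * 17.67 = 136253.37 bits
ratio = original_size / compressed_size = 246752 / 136253.37 = 1.811

Compression ratio = 1.811


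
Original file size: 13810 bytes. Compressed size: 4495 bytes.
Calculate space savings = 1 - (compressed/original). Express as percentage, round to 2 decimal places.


ratio = compressed/original = 4495/13810 = 0.325489
savings = 1 - ratio = 1 - 0.325489 = 0.674511
as a percentage: 0.674511 * 100 = 67.45%

Space savings = 1 - 4495/13810 = 67.45%


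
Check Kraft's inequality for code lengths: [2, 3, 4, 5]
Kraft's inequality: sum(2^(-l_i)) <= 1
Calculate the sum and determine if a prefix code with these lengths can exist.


Sum = 2^(-2) + 2^(-3) + 2^(-4) + 2^(-5)
    = 0.25 + 0.125 + 0.0625 + 0.03125
    = 15/32 = 0.46875
Since 0.46875 <= 1, Kraft's inequality IS satisfied.
A prefix code with these lengths CAN exist.

Kraft sum = 0.46875. Satisfied.


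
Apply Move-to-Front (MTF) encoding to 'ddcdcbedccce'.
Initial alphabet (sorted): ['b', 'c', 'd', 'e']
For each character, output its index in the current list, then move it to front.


MTF encoding:
'd': index 2 in ['b', 'c', 'd', 'e'] -> ['d', 'b', 'c', 'e']
'd': index 0 in ['d', 'b', 'c', 'e'] -> ['d', 'b', 'c', 'e']
'c': index 2 in ['d', 'b', 'c', 'e'] -> ['c', 'd', 'b', 'e']
'd': index 1 in ['c', 'd', 'b', 'e'] -> ['d', 'c', 'b', 'e']
'c': index 1 in ['d', 'c', 'b', 'e'] -> ['c', 'd', 'b', 'e']
'b': index 2 in ['c', 'd', 'b', 'e'] -> ['b', 'c', 'd', 'e']
'e': index 3 in ['b', 'c', 'd', 'e'] -> ['e', 'b', 'c', 'd']
'd': index 3 in ['e', 'b', 'c', 'd'] -> ['d', 'e', 'b', 'c']
'c': index 3 in ['d', 'e', 'b', 'c'] -> ['c', 'd', 'e', 'b']
'c': index 0 in ['c', 'd', 'e', 'b'] -> ['c', 'd', 'e', 'b']
'c': index 0 in ['c', 'd', 'e', 'b'] -> ['c', 'd', 'e', 'b']
'e': index 2 in ['c', 'd', 'e', 'b'] -> ['e', 'c', 'd', 'b']


Output: [2, 0, 2, 1, 1, 2, 3, 3, 3, 0, 0, 2]


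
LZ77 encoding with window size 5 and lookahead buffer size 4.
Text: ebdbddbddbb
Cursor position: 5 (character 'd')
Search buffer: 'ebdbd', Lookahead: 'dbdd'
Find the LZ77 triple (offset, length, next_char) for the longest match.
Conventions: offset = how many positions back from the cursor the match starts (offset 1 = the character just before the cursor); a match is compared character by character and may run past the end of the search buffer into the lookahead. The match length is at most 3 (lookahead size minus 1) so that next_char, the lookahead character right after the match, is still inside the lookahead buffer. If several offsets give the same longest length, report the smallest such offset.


Try each offset into the search buffer:
  offset=1 (pos 4, char 'd'): match length 1
  offset=2 (pos 3, char 'b'): match length 0
  offset=3 (pos 2, char 'd'): match length 3
  offset=4 (pos 1, char 'b'): match length 0
  offset=5 (pos 0, char 'e'): match length 0
Longest match has length 3 at offset 3.
next_char = character at position 5 + 3 = 8 -> 'd'

Best match: offset=3, length=3 (matching 'dbd' starting at position 2)
LZ77 triple: (3, 3, 'd')


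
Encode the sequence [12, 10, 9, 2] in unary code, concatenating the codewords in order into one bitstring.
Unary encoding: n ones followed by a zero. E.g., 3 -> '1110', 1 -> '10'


Encode each number as n ones followed by a terminating 0:
  12 -> 1111111111110 (13 bits)
  10 -> 11111111110 (11 bits)
  9 -> 1111111110 (10 bits)
  2 -> 110 (3 bits)
Total length = 13 + 11 + 10 + 3 = 37 bits.

Unary([12, 10, 9, 2]) = 1111111111110111111111101111111110110 (37 bits)


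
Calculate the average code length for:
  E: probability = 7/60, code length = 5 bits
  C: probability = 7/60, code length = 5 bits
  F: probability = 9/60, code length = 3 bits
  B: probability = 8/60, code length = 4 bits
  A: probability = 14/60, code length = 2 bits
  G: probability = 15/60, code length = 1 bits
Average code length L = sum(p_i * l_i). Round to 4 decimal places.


Weighted contributions p_i * l_i:
  E: (7/60) * 5 = 35/60
  C: (7/60) * 5 = 35/60
  F: (9/60) * 3 = 27/60
  B: (8/60) * 4 = 32/60
  A: (14/60) * 2 = 28/60
  G: (15/60) * 1 = 15/60
Sum = (35 + 35 + 27 + 32 + 28 + 15)/60 = 172/60

L = 172/60 = 2.8667 bits/symbol


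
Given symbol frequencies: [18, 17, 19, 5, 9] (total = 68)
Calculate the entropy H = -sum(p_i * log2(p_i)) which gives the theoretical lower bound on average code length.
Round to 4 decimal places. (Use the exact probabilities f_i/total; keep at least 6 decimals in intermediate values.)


Per-symbol terms -p_i * log2(p_i) with p_i = f_i/68:
  p = 18/68 = 0.264706: log2(p) = -1.917538, -p*log2(p) = 0.507584
  p = 17/68 = 0.250000: log2(p) = -2.000000, -p*log2(p) = 0.500000
  p = 19/68 = 0.279412: log2(p) = -1.839535, -p*log2(p) = 0.513988
  p = 5/68 = 0.073529: log2(p) = -3.765535, -p*log2(p) = 0.276878
  p = 9/68 = 0.132353: log2(p) = -2.917538, -p*log2(p) = 0.386145
H = 0.507584 + 0.500000 + 0.513988 + 0.276878 + 0.386145 = 2.184595

H = 2.1846 bits/symbol


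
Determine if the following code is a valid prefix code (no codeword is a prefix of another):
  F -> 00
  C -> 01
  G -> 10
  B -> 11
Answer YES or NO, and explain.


Checking each pair (does one codeword prefix another?):
  F='00' vs C='01': no prefix
  F='00' vs G='10': no prefix
  F='00' vs B='11': no prefix
  C='01' vs F='00': no prefix
  C='01' vs G='10': no prefix
  C='01' vs B='11': no prefix
  G='10' vs F='00': no prefix
  G='10' vs C='01': no prefix
  G='10' vs B='11': no prefix
  B='11' vs F='00': no prefix
  B='11' vs C='01': no prefix
  B='11' vs G='10': no prefix
No violation found over all pairs.

YES -- this is a valid prefix code. No codeword is a prefix of any other codeword.


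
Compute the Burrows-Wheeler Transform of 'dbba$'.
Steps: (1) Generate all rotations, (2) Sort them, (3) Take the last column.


Rotations (sorted):
  0: $dbba -> last char: a
  1: a$dbb -> last char: b
  2: ba$db -> last char: b
  3: bba$d -> last char: d
  4: dbba$ -> last char: $


BWT = abbd$


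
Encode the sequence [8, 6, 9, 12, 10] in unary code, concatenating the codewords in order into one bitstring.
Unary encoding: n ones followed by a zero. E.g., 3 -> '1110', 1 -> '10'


Encode each number as n ones followed by a terminating 0:
  8 -> 111111110 (9 bits)
  6 -> 1111110 (7 bits)
  9 -> 1111111110 (10 bits)
  12 -> 1111111111110 (13 bits)
  10 -> 11111111110 (11 bits)
Total length = 9 + 7 + 10 + 13 + 11 = 50 bits.

Unary([8, 6, 9, 12, 10]) = 11111111011111101111111110111111111111011111111110 (50 bits)


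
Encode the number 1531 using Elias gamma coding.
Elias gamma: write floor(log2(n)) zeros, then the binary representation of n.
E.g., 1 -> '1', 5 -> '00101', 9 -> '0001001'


num_bits = floor(log2(1531)) + 1 = 11
leading_zeros = num_bits - 1 = 10
binary(1531) = 10111111011

Elias gamma(1531) = '0000000000' + '10111111011' = 000000000010111111011 (21 bits)


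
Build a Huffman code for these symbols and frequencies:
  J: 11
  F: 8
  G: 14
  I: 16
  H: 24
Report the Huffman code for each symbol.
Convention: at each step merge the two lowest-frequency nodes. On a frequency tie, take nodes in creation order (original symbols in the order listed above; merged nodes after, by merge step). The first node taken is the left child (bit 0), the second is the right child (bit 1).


Huffman tree construction:
Step 1: Merge F(8) + J(11) = 19
Step 2: Merge G(14) + I(16) = 30
Step 3: Merge (F+J)(19) + H(24) = 43
Step 4: Merge (G+I)(30) + ((F+J)+H)(43) = 73
Read each symbol's code off the tree from the root (left child = 0, right child = 1).

Codes:
  J: 101 (length 3)
  F: 100 (length 3)
  G: 00 (length 2)
  I: 01 (length 2)
  H: 11 (length 2)
Average code length: 165/73 = 2.2603 bits/symbol


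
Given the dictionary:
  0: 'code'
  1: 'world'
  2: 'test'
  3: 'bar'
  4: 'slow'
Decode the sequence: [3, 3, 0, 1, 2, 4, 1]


Look up each index in the dictionary:
  3 -> 'bar'
  3 -> 'bar'
  0 -> 'code'
  1 -> 'world'
  2 -> 'test'
  4 -> 'slow'
  1 -> 'world'

Decoded: "bar bar code world test slow world"


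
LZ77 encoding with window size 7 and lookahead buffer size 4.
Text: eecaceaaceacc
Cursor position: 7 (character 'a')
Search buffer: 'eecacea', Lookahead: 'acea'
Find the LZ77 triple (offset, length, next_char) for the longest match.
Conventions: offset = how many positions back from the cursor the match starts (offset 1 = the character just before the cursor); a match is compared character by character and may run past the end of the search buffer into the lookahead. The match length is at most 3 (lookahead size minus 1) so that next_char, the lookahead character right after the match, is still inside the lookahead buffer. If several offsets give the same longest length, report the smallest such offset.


Try each offset into the search buffer:
  offset=1 (pos 6, char 'a'): match length 1
  offset=2 (pos 5, char 'e'): match length 0
  offset=3 (pos 4, char 'c'): match length 0
  offset=4 (pos 3, char 'a'): match length 3
  offset=5 (pos 2, char 'c'): match length 0
  offset=6 (pos 1, char 'e'): match length 0
  offset=7 (pos 0, char 'e'): match length 0
Longest match has length 3 at offset 4.
next_char = character at position 7 + 3 = 10 -> 'a'

Best match: offset=4, length=3 (matching 'ace' starting at position 3)
LZ77 triple: (4, 3, 'a')


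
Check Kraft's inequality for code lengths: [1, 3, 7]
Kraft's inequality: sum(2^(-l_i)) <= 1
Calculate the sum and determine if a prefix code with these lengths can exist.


Sum = 2^(-1) + 2^(-3) + 2^(-7)
    = 0.5 + 0.125 + 0.0078125
    = 81/128 = 0.6328125
Since 0.6328125 <= 1, Kraft's inequality IS satisfied.
A prefix code with these lengths CAN exist.

Kraft sum = 0.6328125. Satisfied.


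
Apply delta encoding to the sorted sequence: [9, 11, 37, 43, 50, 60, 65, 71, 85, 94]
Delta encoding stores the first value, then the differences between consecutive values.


First value: 9
Deltas:
  11 - 9 = 2
  37 - 11 = 26
  43 - 37 = 6
  50 - 43 = 7
  60 - 50 = 10
  65 - 60 = 5
  71 - 65 = 6
  85 - 71 = 14
  94 - 85 = 9


Delta encoded: [9, 2, 26, 6, 7, 10, 5, 6, 14, 9]


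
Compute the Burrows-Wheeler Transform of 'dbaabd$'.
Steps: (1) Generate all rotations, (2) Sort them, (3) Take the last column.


Rotations (sorted):
  0: $dbaabd -> last char: d
  1: aabd$db -> last char: b
  2: abd$dba -> last char: a
  3: baabd$d -> last char: d
  4: bd$dbaa -> last char: a
  5: d$dbaab -> last char: b
  6: dbaabd$ -> last char: $


BWT = dbadab$


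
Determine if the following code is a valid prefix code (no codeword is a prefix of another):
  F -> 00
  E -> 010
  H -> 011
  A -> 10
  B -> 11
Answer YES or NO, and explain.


Checking each pair (does one codeword prefix another?):
  F='00' vs E='010': no prefix
  F='00' vs H='011': no prefix
  F='00' vs A='10': no prefix
  F='00' vs B='11': no prefix
  E='010' vs F='00': no prefix
  E='010' vs H='011': no prefix
  E='010' vs A='10': no prefix
  E='010' vs B='11': no prefix
  H='011' vs F='00': no prefix
  H='011' vs E='010': no prefix
  H='011' vs A='10': no prefix
  H='011' vs B='11': no prefix
  A='10' vs F='00': no prefix
  A='10' vs E='010': no prefix
  A='10' vs H='011': no prefix
  A='10' vs B='11': no prefix
  B='11' vs F='00': no prefix
  B='11' vs E='010': no prefix
  B='11' vs H='011': no prefix
  B='11' vs A='10': no prefix
No violation found over all pairs.

YES -- this is a valid prefix code. No codeword is a prefix of any other codeword.


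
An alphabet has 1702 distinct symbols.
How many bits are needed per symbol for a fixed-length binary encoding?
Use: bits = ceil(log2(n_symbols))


log2(1702) = 10.733
Bracket: 2^10 = 1024 < 1702 <= 2^11 = 2048
So ceil(log2(1702)) = 11

bits = ceil(log2(1702)) = ceil(10.733) = 11 bits


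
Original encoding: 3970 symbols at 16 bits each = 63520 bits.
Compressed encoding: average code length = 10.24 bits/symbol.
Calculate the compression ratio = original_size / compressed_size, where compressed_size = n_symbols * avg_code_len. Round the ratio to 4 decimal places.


original_size = n_symbols * orig_bits = 3970 * 16 = 63520 bits
compressed_size = n_symbols * avg_code_len = 3970 * 10.24 = 40652.8 bits
ratio = original_size / compressed_size = 63520 / 40652.8 = 1.5625

Compression ratio = 1.5625


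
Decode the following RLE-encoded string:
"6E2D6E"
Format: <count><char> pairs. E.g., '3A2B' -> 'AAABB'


Expanding each <count><char> pair:
  6E -> 'EEEEEE'
  2D -> 'DD'
  6E -> 'EEEEEE'

Decoded = EEEEEEDDEEEEEE


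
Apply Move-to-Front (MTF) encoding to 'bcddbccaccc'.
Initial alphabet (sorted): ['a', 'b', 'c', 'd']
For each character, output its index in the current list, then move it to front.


MTF encoding:
'b': index 1 in ['a', 'b', 'c', 'd'] -> ['b', 'a', 'c', 'd']
'c': index 2 in ['b', 'a', 'c', 'd'] -> ['c', 'b', 'a', 'd']
'd': index 3 in ['c', 'b', 'a', 'd'] -> ['d', 'c', 'b', 'a']
'd': index 0 in ['d', 'c', 'b', 'a'] -> ['d', 'c', 'b', 'a']
'b': index 2 in ['d', 'c', 'b', 'a'] -> ['b', 'd', 'c', 'a']
'c': index 2 in ['b', 'd', 'c', 'a'] -> ['c', 'b', 'd', 'a']
'c': index 0 in ['c', 'b', 'd', 'a'] -> ['c', 'b', 'd', 'a']
'a': index 3 in ['c', 'b', 'd', 'a'] -> ['a', 'c', 'b', 'd']
'c': index 1 in ['a', 'c', 'b', 'd'] -> ['c', 'a', 'b', 'd']
'c': index 0 in ['c', 'a', 'b', 'd'] -> ['c', 'a', 'b', 'd']
'c': index 0 in ['c', 'a', 'b', 'd'] -> ['c', 'a', 'b', 'd']


Output: [1, 2, 3, 0, 2, 2, 0, 3, 1, 0, 0]


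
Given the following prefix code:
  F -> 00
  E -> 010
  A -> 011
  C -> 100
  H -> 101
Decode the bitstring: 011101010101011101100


Decoding step by step:
Bits 011 -> A
Bits 101 -> H
Bits 010 -> E
Bits 101 -> H
Bits 011 -> A
Bits 101 -> H
Bits 100 -> C


Decoded message: AHEHAHC


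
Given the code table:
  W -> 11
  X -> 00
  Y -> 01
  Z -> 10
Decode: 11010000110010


Decoding:
11 -> W
01 -> Y
00 -> X
00 -> X
11 -> W
00 -> X
10 -> Z


Result: WYXXWXZ


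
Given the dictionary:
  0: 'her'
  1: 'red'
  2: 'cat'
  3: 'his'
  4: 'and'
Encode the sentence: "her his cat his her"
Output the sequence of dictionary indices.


Look up each word in the dictionary:
  'her' -> 0
  'his' -> 3
  'cat' -> 2
  'his' -> 3
  'her' -> 0

Encoded: [0, 3, 2, 3, 0]


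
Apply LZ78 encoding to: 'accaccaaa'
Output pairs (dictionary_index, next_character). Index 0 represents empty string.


LZ78 encoding steps:
Dictionary: {0: ''}
Step 1: w='' (idx 0), next='a' -> output (0, 'a'), add 'a' as idx 1
Step 2: w='' (idx 0), next='c' -> output (0, 'c'), add 'c' as idx 2
Step 3: w='c' (idx 2), next='a' -> output (2, 'a'), add 'ca' as idx 3
Step 4: w='c' (idx 2), next='c' -> output (2, 'c'), add 'cc' as idx 4
Step 5: w='a' (idx 1), next='a' -> output (1, 'a'), add 'aa' as idx 5
Step 6: w='a' (idx 1), end of input -> output (1, '')


Encoded: [(0, 'a'), (0, 'c'), (2, 'a'), (2, 'c'), (1, 'a'), (1, '')]


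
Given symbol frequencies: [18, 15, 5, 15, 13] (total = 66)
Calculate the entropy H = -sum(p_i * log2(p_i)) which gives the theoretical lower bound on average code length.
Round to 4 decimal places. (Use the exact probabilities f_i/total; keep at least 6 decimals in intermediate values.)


Per-symbol terms -p_i * log2(p_i) with p_i = f_i/66:
  p = 18/66 = 0.272727: log2(p) = -1.874469, -p*log2(p) = 0.511219
  p = 15/66 = 0.227273: log2(p) = -2.137504, -p*log2(p) = 0.485796
  p = 5/66 = 0.075758: log2(p) = -3.722466, -p*log2(p) = 0.282005
  p = 15/66 = 0.227273: log2(p) = -2.137504, -p*log2(p) = 0.485796
  p = 13/66 = 0.196970: log2(p) = -2.343954, -p*log2(p) = 0.461688
H = 0.511219 + 0.485796 + 0.282005 + 0.485796 + 0.461688 = 2.226504

H = 2.2265 bits/symbol


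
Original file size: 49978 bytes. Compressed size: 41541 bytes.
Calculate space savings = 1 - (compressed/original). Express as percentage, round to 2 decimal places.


ratio = compressed/original = 41541/49978 = 0.831186
savings = 1 - ratio = 1 - 0.831186 = 0.168814
as a percentage: 0.168814 * 100 = 16.88%

Space savings = 1 - 41541/49978 = 16.88%


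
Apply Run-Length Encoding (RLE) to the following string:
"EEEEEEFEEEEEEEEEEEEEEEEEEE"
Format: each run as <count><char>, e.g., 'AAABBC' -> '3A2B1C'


Scanning runs left to right:
  i=0: run of 'E' x 6 -> '6E'
  i=6: run of 'F' x 1 -> '1F'
  i=7: run of 'E' x 19 -> '19E'

RLE = 6E1F19E


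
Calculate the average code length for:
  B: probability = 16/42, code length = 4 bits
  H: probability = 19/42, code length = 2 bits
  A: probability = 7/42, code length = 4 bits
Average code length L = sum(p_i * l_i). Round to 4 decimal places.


Weighted contributions p_i * l_i:
  B: (16/42) * 4 = 64/42
  H: (19/42) * 2 = 38/42
  A: (7/42) * 4 = 28/42
Sum = (64 + 38 + 28)/42 = 130/42

L = 130/42 = 3.0952 bits/symbol


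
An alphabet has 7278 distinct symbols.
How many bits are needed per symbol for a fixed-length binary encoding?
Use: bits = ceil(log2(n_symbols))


log2(7278) = 12.8293
Bracket: 2^12 = 4096 < 7278 <= 2^13 = 8192
So ceil(log2(7278)) = 13

bits = ceil(log2(7278)) = ceil(12.8293) = 13 bits


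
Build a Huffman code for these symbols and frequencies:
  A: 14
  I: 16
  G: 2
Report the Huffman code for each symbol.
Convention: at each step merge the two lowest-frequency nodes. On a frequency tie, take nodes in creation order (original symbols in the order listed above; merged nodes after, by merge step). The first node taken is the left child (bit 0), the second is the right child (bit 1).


Huffman tree construction:
Step 1: Merge G(2) + A(14) = 16
Step 2: Merge I(16) + (G+A)(16) = 32
Read each symbol's code off the tree from the root (left child = 0, right child = 1).

Codes:
  A: 11 (length 2)
  I: 0 (length 1)
  G: 10 (length 2)
Average code length: 48/32 = 1.5000 bits/symbol


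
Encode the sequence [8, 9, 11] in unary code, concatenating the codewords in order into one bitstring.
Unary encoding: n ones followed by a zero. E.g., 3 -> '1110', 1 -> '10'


Encode each number as n ones followed by a terminating 0:
  8 -> 111111110 (9 bits)
  9 -> 1111111110 (10 bits)
  11 -> 111111111110 (12 bits)
Total length = 9 + 10 + 12 = 31 bits.

Unary([8, 9, 11]) = 1111111101111111110111111111110 (31 bits)


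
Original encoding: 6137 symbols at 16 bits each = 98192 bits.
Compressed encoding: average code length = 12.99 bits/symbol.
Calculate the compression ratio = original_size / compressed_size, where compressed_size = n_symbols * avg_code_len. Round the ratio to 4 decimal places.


original_size = n_symbols * orig_bits = 6137 * 16 = 98192 bits
compressed_size = n_symbols * avg_code_len = 6137 * 12.99 = 79719.63 bits
ratio = original_size / compressed_size = 98192 / 79719.63 = 1.2317

Compression ratio = 1.2317


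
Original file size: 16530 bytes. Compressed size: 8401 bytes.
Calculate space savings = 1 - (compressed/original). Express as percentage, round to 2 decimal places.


ratio = compressed/original = 8401/16530 = 0.508227
savings = 1 - ratio = 1 - 0.508227 = 0.491773
as a percentage: 0.491773 * 100 = 49.18%

Space savings = 1 - 8401/16530 = 49.18%


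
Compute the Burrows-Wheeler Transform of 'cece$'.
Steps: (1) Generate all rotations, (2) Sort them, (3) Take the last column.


Rotations (sorted):
  0: $cece -> last char: e
  1: ce$ce -> last char: e
  2: cece$ -> last char: $
  3: e$cec -> last char: c
  4: ece$c -> last char: c


BWT = ee$cc


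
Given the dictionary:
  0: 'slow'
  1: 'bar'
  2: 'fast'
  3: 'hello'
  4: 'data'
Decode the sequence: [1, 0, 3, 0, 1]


Look up each index in the dictionary:
  1 -> 'bar'
  0 -> 'slow'
  3 -> 'hello'
  0 -> 'slow'
  1 -> 'bar'

Decoded: "bar slow hello slow bar"


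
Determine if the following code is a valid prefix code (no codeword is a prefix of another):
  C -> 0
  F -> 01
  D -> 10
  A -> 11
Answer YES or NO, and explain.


Checking each pair (does one codeword prefix another?):
  C='0' vs F='01': prefix -- VIOLATION

NO -- this is NOT a valid prefix code. C (0) is a prefix of F (01).


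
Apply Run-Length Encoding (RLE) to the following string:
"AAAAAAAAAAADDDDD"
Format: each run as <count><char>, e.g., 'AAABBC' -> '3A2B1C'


Scanning runs left to right:
  i=0: run of 'A' x 11 -> '11A'
  i=11: run of 'D' x 5 -> '5D'

RLE = 11A5D


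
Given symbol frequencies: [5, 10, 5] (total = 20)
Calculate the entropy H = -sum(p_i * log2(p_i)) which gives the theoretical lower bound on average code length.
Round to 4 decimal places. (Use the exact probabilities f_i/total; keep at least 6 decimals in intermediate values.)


Per-symbol terms -p_i * log2(p_i) with p_i = f_i/20:
  p = 5/20 = 0.250000: log2(p) = -2.000000, -p*log2(p) = 0.500000
  p = 10/20 = 0.500000: log2(p) = -1.000000, -p*log2(p) = 0.500000
  p = 5/20 = 0.250000: log2(p) = -2.000000, -p*log2(p) = 0.500000
H = 0.500000 + 0.500000 + 0.500000 = 1.500000

H = 1.5 bits/symbol


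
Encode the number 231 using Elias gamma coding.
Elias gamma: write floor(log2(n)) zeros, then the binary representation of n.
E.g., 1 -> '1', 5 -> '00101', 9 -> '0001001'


num_bits = floor(log2(231)) + 1 = 8
leading_zeros = num_bits - 1 = 7
binary(231) = 11100111

Elias gamma(231) = '0000000' + '11100111' = 000000011100111 (15 bits)


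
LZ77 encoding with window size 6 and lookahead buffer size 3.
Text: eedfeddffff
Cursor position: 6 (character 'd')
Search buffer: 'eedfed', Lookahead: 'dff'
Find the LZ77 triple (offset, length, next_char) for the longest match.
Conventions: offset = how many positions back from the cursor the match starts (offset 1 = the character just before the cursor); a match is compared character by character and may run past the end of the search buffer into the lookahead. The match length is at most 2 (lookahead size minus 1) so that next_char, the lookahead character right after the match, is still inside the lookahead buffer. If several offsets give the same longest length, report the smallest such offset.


Try each offset into the search buffer:
  offset=1 (pos 5, char 'd'): match length 1
  offset=2 (pos 4, char 'e'): match length 0
  offset=3 (pos 3, char 'f'): match length 0
  offset=4 (pos 2, char 'd'): match length 2
  offset=5 (pos 1, char 'e'): match length 0
  offset=6 (pos 0, char 'e'): match length 0
Longest match has length 2 at offset 4.
next_char = character at position 6 + 2 = 8 -> 'f'

Best match: offset=4, length=2 (matching 'df' starting at position 2)
LZ77 triple: (4, 2, 'f')


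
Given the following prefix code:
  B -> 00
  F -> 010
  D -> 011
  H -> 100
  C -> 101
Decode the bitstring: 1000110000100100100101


Decoding step by step:
Bits 100 -> H
Bits 011 -> D
Bits 00 -> B
Bits 00 -> B
Bits 100 -> H
Bits 100 -> H
Bits 100 -> H
Bits 101 -> C


Decoded message: HDBBHHHC


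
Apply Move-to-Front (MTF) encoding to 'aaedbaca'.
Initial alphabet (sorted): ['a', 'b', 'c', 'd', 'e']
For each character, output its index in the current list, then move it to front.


MTF encoding:
'a': index 0 in ['a', 'b', 'c', 'd', 'e'] -> ['a', 'b', 'c', 'd', 'e']
'a': index 0 in ['a', 'b', 'c', 'd', 'e'] -> ['a', 'b', 'c', 'd', 'e']
'e': index 4 in ['a', 'b', 'c', 'd', 'e'] -> ['e', 'a', 'b', 'c', 'd']
'd': index 4 in ['e', 'a', 'b', 'c', 'd'] -> ['d', 'e', 'a', 'b', 'c']
'b': index 3 in ['d', 'e', 'a', 'b', 'c'] -> ['b', 'd', 'e', 'a', 'c']
'a': index 3 in ['b', 'd', 'e', 'a', 'c'] -> ['a', 'b', 'd', 'e', 'c']
'c': index 4 in ['a', 'b', 'd', 'e', 'c'] -> ['c', 'a', 'b', 'd', 'e']
'a': index 1 in ['c', 'a', 'b', 'd', 'e'] -> ['a', 'c', 'b', 'd', 'e']


Output: [0, 0, 4, 4, 3, 3, 4, 1]


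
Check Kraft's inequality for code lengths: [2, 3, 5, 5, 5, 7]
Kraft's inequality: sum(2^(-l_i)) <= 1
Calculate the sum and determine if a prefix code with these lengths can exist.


Sum = 2^(-2) + 2^(-3) + 2^(-5) + 2^(-5) + 2^(-5) + 2^(-7)
    = 0.25 + 0.125 + 0.03125 + 0.03125 + 0.03125 + 0.0078125
    = 61/128 = 0.4765625
Since 0.4765625 <= 1, Kraft's inequality IS satisfied.
A prefix code with these lengths CAN exist.

Kraft sum = 0.4765625. Satisfied.


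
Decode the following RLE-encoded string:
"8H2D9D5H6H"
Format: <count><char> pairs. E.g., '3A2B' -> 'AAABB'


Expanding each <count><char> pair:
  8H -> 'HHHHHHHH'
  2D -> 'DD'
  9D -> 'DDDDDDDDD'
  5H -> 'HHHHH'
  6H -> 'HHHHHH'

Decoded = HHHHHHHHDDDDDDDDDDDHHHHHHHHHHH


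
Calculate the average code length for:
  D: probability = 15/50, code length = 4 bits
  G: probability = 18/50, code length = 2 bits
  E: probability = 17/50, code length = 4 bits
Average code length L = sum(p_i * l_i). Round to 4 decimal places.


Weighted contributions p_i * l_i:
  D: (15/50) * 4 = 60/50
  G: (18/50) * 2 = 36/50
  E: (17/50) * 4 = 68/50
Sum = (60 + 36 + 68)/50 = 164/50

L = 164/50 = 3.2800 bits/symbol


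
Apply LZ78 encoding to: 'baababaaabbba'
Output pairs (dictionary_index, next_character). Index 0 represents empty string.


LZ78 encoding steps:
Dictionary: {0: ''}
Step 1: w='' (idx 0), next='b' -> output (0, 'b'), add 'b' as idx 1
Step 2: w='' (idx 0), next='a' -> output (0, 'a'), add 'a' as idx 2
Step 3: w='a' (idx 2), next='b' -> output (2, 'b'), add 'ab' as idx 3
Step 4: w='ab' (idx 3), next='a' -> output (3, 'a'), add 'aba' as idx 4
Step 5: w='a' (idx 2), next='a' -> output (2, 'a'), add 'aa' as idx 5
Step 6: w='b' (idx 1), next='b' -> output (1, 'b'), add 'bb' as idx 6
Step 7: w='b' (idx 1), next='a' -> output (1, 'a'), add 'ba' as idx 7


Encoded: [(0, 'b'), (0, 'a'), (2, 'b'), (3, 'a'), (2, 'a'), (1, 'b'), (1, 'a')]


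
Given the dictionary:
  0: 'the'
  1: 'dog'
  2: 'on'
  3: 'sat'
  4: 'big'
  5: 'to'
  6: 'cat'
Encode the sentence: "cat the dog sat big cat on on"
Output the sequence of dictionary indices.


Look up each word in the dictionary:
  'cat' -> 6
  'the' -> 0
  'dog' -> 1
  'sat' -> 3
  'big' -> 4
  'cat' -> 6
  'on' -> 2
  'on' -> 2

Encoded: [6, 0, 1, 3, 4, 6, 2, 2]


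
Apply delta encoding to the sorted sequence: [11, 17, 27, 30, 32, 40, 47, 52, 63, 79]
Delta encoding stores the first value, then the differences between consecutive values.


First value: 11
Deltas:
  17 - 11 = 6
  27 - 17 = 10
  30 - 27 = 3
  32 - 30 = 2
  40 - 32 = 8
  47 - 40 = 7
  52 - 47 = 5
  63 - 52 = 11
  79 - 63 = 16


Delta encoded: [11, 6, 10, 3, 2, 8, 7, 5, 11, 16]


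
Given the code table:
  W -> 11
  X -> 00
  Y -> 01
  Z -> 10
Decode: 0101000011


Decoding:
01 -> Y
01 -> Y
00 -> X
00 -> X
11 -> W


Result: YYXXW


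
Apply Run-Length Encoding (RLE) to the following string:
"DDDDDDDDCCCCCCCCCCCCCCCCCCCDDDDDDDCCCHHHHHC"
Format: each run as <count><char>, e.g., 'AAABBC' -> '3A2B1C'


Scanning runs left to right:
  i=0: run of 'D' x 8 -> '8D'
  i=8: run of 'C' x 19 -> '19C'
  i=27: run of 'D' x 7 -> '7D'
  i=34: run of 'C' x 3 -> '3C'
  i=37: run of 'H' x 5 -> '5H'
  i=42: run of 'C' x 1 -> '1C'

RLE = 8D19C7D3C5H1C


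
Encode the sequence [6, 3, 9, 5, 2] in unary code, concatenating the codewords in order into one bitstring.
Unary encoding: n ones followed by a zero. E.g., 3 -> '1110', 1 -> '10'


Encode each number as n ones followed by a terminating 0:
  6 -> 1111110 (7 bits)
  3 -> 1110 (4 bits)
  9 -> 1111111110 (10 bits)
  5 -> 111110 (6 bits)
  2 -> 110 (3 bits)
Total length = 7 + 4 + 10 + 6 + 3 = 30 bits.

Unary([6, 3, 9, 5, 2]) = 111111011101111111110111110110 (30 bits)


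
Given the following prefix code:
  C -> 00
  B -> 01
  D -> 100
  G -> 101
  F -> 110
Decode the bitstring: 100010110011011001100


Decoding step by step:
Bits 100 -> D
Bits 01 -> B
Bits 01 -> B
Bits 100 -> D
Bits 110 -> F
Bits 110 -> F
Bits 01 -> B
Bits 100 -> D


Decoded message: DBBDFFBD


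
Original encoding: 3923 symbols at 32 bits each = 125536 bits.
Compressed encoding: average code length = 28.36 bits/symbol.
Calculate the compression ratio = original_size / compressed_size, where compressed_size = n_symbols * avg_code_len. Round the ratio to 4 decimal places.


original_size = n_symbols * orig_bits = 3923 * 32 = 125536 bits
compressed_size = n_symbols * avg_code_len = 3923 * 28.36 = 111256.28 bits
ratio = original_size / compressed_size = 125536 / 111256.28 = 1.1283

Compression ratio = 1.1283


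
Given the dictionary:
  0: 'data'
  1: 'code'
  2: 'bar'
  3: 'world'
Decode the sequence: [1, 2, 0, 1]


Look up each index in the dictionary:
  1 -> 'code'
  2 -> 'bar'
  0 -> 'data'
  1 -> 'code'

Decoded: "code bar data code"


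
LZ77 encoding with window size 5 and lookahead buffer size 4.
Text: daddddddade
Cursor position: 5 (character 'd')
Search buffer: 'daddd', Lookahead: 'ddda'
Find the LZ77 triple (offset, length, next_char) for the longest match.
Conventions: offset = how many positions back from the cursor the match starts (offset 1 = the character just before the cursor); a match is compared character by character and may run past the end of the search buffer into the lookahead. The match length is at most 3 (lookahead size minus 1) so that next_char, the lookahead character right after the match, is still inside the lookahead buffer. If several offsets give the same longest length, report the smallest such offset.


Try each offset into the search buffer:
  offset=1 (pos 4, char 'd'): match length 3
  offset=2 (pos 3, char 'd'): match length 3
  offset=3 (pos 2, char 'd'): match length 3
  offset=4 (pos 1, char 'a'): match length 0
  offset=5 (pos 0, char 'd'): match length 1
Longest match has length 3, found at offsets 1, 2, 3; take the smallest, offset 1.
next_char = character at position 5 + 3 = 8 -> 'a'

Best match: offset=1, length=3 (matching 'ddd' starting at position 4)
LZ77 triple: (1, 3, 'a')


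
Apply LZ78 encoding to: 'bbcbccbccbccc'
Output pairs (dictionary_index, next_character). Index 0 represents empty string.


LZ78 encoding steps:
Dictionary: {0: ''}
Step 1: w='' (idx 0), next='b' -> output (0, 'b'), add 'b' as idx 1
Step 2: w='b' (idx 1), next='c' -> output (1, 'c'), add 'bc' as idx 2
Step 3: w='bc' (idx 2), next='c' -> output (2, 'c'), add 'bcc' as idx 3
Step 4: w='bcc' (idx 3), next='b' -> output (3, 'b'), add 'bccb' as idx 4
Step 5: w='' (idx 0), next='c' -> output (0, 'c'), add 'c' as idx 5
Step 6: w='c' (idx 5), next='c' -> output (5, 'c'), add 'cc' as idx 6


Encoded: [(0, 'b'), (1, 'c'), (2, 'c'), (3, 'b'), (0, 'c'), (5, 'c')]


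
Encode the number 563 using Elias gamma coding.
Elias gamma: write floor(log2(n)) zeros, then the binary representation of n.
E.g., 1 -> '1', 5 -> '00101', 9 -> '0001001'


num_bits = floor(log2(563)) + 1 = 10
leading_zeros = num_bits - 1 = 9
binary(563) = 1000110011

Elias gamma(563) = '000000000' + '1000110011' = 0000000001000110011 (19 bits)


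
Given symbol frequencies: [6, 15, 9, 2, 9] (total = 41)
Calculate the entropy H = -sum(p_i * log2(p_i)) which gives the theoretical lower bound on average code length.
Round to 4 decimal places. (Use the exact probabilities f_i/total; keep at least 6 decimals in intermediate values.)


Per-symbol terms -p_i * log2(p_i) with p_i = f_i/41:
  p = 6/41 = 0.146341: log2(p) = -2.772590, -p*log2(p) = 0.405745
  p = 15/41 = 0.365854: log2(p) = -1.450661, -p*log2(p) = 0.530730
  p = 9/41 = 0.219512: log2(p) = -2.187627, -p*log2(p) = 0.480211
  p = 2/41 = 0.048780: log2(p) = -4.357552, -p*log2(p) = 0.212564
  p = 9/41 = 0.219512: log2(p) = -2.187627, -p*log2(p) = 0.480211
H = 0.405745 + 0.530730 + 0.480211 + 0.212564 + 0.480211 = 2.109461

H = 2.1095 bits/symbol


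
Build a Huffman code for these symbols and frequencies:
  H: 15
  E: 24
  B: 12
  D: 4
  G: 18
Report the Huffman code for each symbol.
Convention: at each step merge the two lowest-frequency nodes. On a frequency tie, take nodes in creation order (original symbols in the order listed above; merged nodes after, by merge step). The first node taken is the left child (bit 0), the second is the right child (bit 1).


Huffman tree construction:
Step 1: Merge D(4) + B(12) = 16
Step 2: Merge H(15) + (D+B)(16) = 31
Step 3: Merge G(18) + E(24) = 42
Step 4: Merge (H+(D+B))(31) + (G+E)(42) = 73
Read each symbol's code off the tree from the root (left child = 0, right child = 1).

Codes:
  H: 00 (length 2)
  E: 11 (length 2)
  B: 011 (length 3)
  D: 010 (length 3)
  G: 10 (length 2)
Average code length: 162/73 = 2.2192 bits/symbol


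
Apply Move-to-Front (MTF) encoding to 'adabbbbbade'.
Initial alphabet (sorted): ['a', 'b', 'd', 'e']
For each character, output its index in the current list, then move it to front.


MTF encoding:
'a': index 0 in ['a', 'b', 'd', 'e'] -> ['a', 'b', 'd', 'e']
'd': index 2 in ['a', 'b', 'd', 'e'] -> ['d', 'a', 'b', 'e']
'a': index 1 in ['d', 'a', 'b', 'e'] -> ['a', 'd', 'b', 'e']
'b': index 2 in ['a', 'd', 'b', 'e'] -> ['b', 'a', 'd', 'e']
'b': index 0 in ['b', 'a', 'd', 'e'] -> ['b', 'a', 'd', 'e']
'b': index 0 in ['b', 'a', 'd', 'e'] -> ['b', 'a', 'd', 'e']
'b': index 0 in ['b', 'a', 'd', 'e'] -> ['b', 'a', 'd', 'e']
'b': index 0 in ['b', 'a', 'd', 'e'] -> ['b', 'a', 'd', 'e']
'a': index 1 in ['b', 'a', 'd', 'e'] -> ['a', 'b', 'd', 'e']
'd': index 2 in ['a', 'b', 'd', 'e'] -> ['d', 'a', 'b', 'e']
'e': index 3 in ['d', 'a', 'b', 'e'] -> ['e', 'd', 'a', 'b']


Output: [0, 2, 1, 2, 0, 0, 0, 0, 1, 2, 3]


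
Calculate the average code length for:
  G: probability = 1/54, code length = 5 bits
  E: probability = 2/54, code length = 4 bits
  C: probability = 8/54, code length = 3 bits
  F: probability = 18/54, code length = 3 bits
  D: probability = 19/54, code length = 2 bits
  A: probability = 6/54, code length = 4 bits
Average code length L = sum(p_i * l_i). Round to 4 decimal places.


Weighted contributions p_i * l_i:
  G: (1/54) * 5 = 5/54
  E: (2/54) * 4 = 8/54
  C: (8/54) * 3 = 24/54
  F: (18/54) * 3 = 54/54
  D: (19/54) * 2 = 38/54
  A: (6/54) * 4 = 24/54
Sum = (5 + 8 + 24 + 54 + 38 + 24)/54 = 153/54

L = 153/54 = 2.8333 bits/symbol


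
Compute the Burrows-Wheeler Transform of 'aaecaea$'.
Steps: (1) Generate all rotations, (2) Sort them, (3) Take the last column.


Rotations (sorted):
  0: $aaecaea -> last char: a
  1: a$aaecae -> last char: e
  2: aaecaea$ -> last char: $
  3: aea$aaec -> last char: c
  4: aecaea$a -> last char: a
  5: caea$aae -> last char: e
  6: ea$aaeca -> last char: a
  7: ecaea$aa -> last char: a


BWT = ae$caeaa


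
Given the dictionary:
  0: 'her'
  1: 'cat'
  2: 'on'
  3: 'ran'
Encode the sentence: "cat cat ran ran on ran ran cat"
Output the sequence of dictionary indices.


Look up each word in the dictionary:
  'cat' -> 1
  'cat' -> 1
  'ran' -> 3
  'ran' -> 3
  'on' -> 2
  'ran' -> 3
  'ran' -> 3
  'cat' -> 1

Encoded: [1, 1, 3, 3, 2, 3, 3, 1]


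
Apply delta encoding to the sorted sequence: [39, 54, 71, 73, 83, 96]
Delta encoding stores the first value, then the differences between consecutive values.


First value: 39
Deltas:
  54 - 39 = 15
  71 - 54 = 17
  73 - 71 = 2
  83 - 73 = 10
  96 - 83 = 13


Delta encoded: [39, 15, 17, 2, 10, 13]


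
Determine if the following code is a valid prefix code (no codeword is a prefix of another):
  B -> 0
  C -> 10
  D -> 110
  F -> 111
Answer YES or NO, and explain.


Checking each pair (does one codeword prefix another?):
  B='0' vs C='10': no prefix
  B='0' vs D='110': no prefix
  B='0' vs F='111': no prefix
  C='10' vs B='0': no prefix
  C='10' vs D='110': no prefix
  C='10' vs F='111': no prefix
  D='110' vs B='0': no prefix
  D='110' vs C='10': no prefix
  D='110' vs F='111': no prefix
  F='111' vs B='0': no prefix
  F='111' vs C='10': no prefix
  F='111' vs D='110': no prefix
No violation found over all pairs.

YES -- this is a valid prefix code. No codeword is a prefix of any other codeword.


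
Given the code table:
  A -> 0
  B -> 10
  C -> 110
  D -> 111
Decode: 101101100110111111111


Decoding:
10 -> B
110 -> C
110 -> C
0 -> A
110 -> C
111 -> D
111 -> D
111 -> D


Result: BCCACDDD


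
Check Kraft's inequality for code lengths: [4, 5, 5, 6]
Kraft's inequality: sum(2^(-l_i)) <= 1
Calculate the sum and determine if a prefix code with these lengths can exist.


Sum = 2^(-4) + 2^(-5) + 2^(-5) + 2^(-6)
    = 0.0625 + 0.03125 + 0.03125 + 0.015625
    = 9/64 = 0.140625
Since 0.140625 <= 1, Kraft's inequality IS satisfied.
A prefix code with these lengths CAN exist.

Kraft sum = 0.140625. Satisfied.
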